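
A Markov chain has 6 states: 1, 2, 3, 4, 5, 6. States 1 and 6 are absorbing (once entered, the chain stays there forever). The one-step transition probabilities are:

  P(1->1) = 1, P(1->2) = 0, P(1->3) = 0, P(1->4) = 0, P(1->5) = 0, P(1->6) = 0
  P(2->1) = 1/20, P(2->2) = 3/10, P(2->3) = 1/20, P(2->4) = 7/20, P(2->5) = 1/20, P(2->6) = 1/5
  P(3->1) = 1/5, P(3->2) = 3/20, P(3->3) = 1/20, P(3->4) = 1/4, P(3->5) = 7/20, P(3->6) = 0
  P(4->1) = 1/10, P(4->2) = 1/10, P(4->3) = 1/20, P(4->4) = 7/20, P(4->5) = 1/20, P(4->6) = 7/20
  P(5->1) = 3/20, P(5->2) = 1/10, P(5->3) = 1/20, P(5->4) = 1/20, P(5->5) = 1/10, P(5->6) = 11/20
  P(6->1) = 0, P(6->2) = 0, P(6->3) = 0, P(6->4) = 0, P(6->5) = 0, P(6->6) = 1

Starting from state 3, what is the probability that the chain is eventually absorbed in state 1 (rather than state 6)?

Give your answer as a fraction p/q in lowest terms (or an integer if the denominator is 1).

Answer: 979/2484

Derivation:
Let a_i = P(absorbed in 1 | start in state i).
Boundary conditions: a_1 = 1, a_6 = 0.
For each transient state i, a_i = sum_j P(i->j) * a_j:
  a_2 = 1/20*a_1 + 3/10*a_2 + 1/20*a_3 + 7/20*a_4 + 1/20*a_5 + 1/5*a_6
  a_3 = 1/5*a_1 + 3/20*a_2 + 1/20*a_3 + 1/4*a_4 + 7/20*a_5 + 0*a_6
  a_4 = 1/10*a_1 + 1/10*a_2 + 1/20*a_3 + 7/20*a_4 + 1/20*a_5 + 7/20*a_6
  a_5 = 3/20*a_1 + 1/10*a_2 + 1/20*a_3 + 1/20*a_4 + 1/10*a_5 + 11/20*a_6

Substituting a_1 = 1 and a_6 = 0, rearrange to (I - Q) a = r where r[i] = P(i -> 1):
  [7/10, -1/20, -7/20, -1/20] . (a_2, a_3, a_4, a_5) = 1/20
  [-3/20, 19/20, -1/4, -7/20] . (a_2, a_3, a_4, a_5) = 1/5
  [-1/10, -1/20, 13/20, -1/20] . (a_2, a_3, a_4, a_5) = 1/10
  [-1/10, -1/20, -1/20, 9/10] . (a_2, a_3, a_4, a_5) = 3/20

Solving yields:
  a_2 = 2041/8694
  a_3 = 979/2484
  a_4 = 4135/17388
  a_5 = 283/1242

Starting state is 3, so the absorption probability is a_3 = 979/2484.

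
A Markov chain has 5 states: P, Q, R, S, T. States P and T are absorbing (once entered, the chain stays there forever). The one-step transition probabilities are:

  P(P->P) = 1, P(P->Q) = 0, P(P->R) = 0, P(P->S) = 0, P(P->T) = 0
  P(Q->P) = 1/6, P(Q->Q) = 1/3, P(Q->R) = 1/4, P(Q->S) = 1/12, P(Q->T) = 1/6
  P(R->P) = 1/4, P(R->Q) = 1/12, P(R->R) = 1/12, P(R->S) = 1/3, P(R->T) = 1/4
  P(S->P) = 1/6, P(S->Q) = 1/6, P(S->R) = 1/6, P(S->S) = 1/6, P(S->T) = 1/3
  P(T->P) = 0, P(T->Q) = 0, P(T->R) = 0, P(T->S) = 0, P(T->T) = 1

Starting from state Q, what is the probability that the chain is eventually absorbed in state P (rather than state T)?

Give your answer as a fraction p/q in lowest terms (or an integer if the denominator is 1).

Let a_i = P(absorbed in P | start in state i).
Boundary conditions: a_P = 1, a_T = 0.
For each transient state i, a_i = sum_j P(i->j) * a_j:
  a_Q = 1/6*a_P + 1/3*a_Q + 1/4*a_R + 1/12*a_S + 1/6*a_T
  a_R = 1/4*a_P + 1/12*a_Q + 1/12*a_R + 1/3*a_S + 1/4*a_T
  a_S = 1/6*a_P + 1/6*a_Q + 1/6*a_R + 1/6*a_S + 1/3*a_T

Substituting a_P = 1 and a_T = 0, rearrange to (I - Q) a = r where r[i] = P(i -> P):
  [2/3, -1/4, -1/12] . (a_Q, a_R, a_S) = 1/6
  [-1/12, 11/12, -1/3] . (a_Q, a_R, a_S) = 1/4
  [-1/6, -1/6, 5/6] . (a_Q, a_R, a_S) = 1/6

Solving yields:
  a_Q = 173/369
  a_R = 56/123
  a_S = 142/369

Starting state is Q, so the absorption probability is a_Q = 173/369.

Answer: 173/369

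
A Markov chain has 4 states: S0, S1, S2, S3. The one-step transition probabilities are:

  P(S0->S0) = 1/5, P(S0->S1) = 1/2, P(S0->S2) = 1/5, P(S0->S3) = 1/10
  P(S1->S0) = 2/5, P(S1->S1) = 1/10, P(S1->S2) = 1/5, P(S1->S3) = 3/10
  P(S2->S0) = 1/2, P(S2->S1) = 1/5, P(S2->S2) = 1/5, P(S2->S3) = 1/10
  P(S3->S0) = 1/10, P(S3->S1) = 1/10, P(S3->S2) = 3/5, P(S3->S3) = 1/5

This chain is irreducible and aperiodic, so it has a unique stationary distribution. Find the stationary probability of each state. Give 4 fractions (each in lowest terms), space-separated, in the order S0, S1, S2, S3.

Answer: 107/341 86/341 91/341 57/341

Derivation:
The stationary distribution satisfies pi = pi * P, i.e.:
  pi_S0 = 1/5*pi_S0 + 2/5*pi_S1 + 1/2*pi_S2 + 1/10*pi_S3
  pi_S1 = 1/2*pi_S0 + 1/10*pi_S1 + 1/5*pi_S2 + 1/10*pi_S3
  pi_S2 = 1/5*pi_S0 + 1/5*pi_S1 + 1/5*pi_S2 + 3/5*pi_S3
  pi_S3 = 1/10*pi_S0 + 3/10*pi_S1 + 1/10*pi_S2 + 1/5*pi_S3
with normalization: pi_S0 + pi_S1 + pi_S2 + pi_S3 = 1.

Using the first 3 balance equations plus normalization, the linear system A*pi = b is:
  [-4/5, 2/5, 1/2, 1/10] . pi = 0
  [1/2, -9/10, 1/5, 1/10] . pi = 0
  [1/5, 1/5, -4/5, 3/5] . pi = 0
  [1, 1, 1, 1] . pi = 1

Solving yields:
  pi_S0 = 107/341
  pi_S1 = 86/341
  pi_S2 = 91/341
  pi_S3 = 57/341

Verification (pi * P):
  107/341*1/5 + 86/341*2/5 + 91/341*1/2 + 57/341*1/10 = 107/341 = pi_S0  (ok)
  107/341*1/2 + 86/341*1/10 + 91/341*1/5 + 57/341*1/10 = 86/341 = pi_S1  (ok)
  107/341*1/5 + 86/341*1/5 + 91/341*1/5 + 57/341*3/5 = 91/341 = pi_S2  (ok)
  107/341*1/10 + 86/341*3/10 + 91/341*1/10 + 57/341*1/5 = 57/341 = pi_S3  (ok)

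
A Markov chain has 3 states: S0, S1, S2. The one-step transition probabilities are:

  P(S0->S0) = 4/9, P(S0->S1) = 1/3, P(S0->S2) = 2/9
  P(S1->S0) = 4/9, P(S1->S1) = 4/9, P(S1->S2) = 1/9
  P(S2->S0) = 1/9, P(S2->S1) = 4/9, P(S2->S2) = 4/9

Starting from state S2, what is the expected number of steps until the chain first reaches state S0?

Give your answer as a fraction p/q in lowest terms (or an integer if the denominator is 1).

Let h_i = expected steps to first reach S0 from state i.
Boundary: h_S0 = 0.
First-step equations for the other states:
  h_S1 = 1 + 4/9*h_S0 + 4/9*h_S1 + 1/9*h_S2
  h_S2 = 1 + 1/9*h_S0 + 4/9*h_S1 + 4/9*h_S2

Substituting h_S0 = 0 and rearranging gives the linear system (I - Q) h = 1:
  [5/9, -1/9] . (h_S1, h_S2) = 1
  [-4/9, 5/9] . (h_S1, h_S2) = 1

Solving yields:
  h_S1 = 18/7
  h_S2 = 27/7

Starting state is S2, so the expected hitting time is h_S2 = 27/7.

Answer: 27/7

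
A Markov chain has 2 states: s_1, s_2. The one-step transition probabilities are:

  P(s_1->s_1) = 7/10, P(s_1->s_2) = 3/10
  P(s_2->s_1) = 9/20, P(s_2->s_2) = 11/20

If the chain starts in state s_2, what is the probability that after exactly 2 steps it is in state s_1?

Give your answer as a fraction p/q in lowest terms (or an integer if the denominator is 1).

Computing P^2 by repeated multiplication:
P^1 =
  s_1: [7/10, 3/10]
  s_2: [9/20, 11/20]
P^2 =
  s_1: [5/8, 3/8]
  s_2: [9/16, 7/16]

(P^2)[s_2 -> s_1] = 9/16

Answer: 9/16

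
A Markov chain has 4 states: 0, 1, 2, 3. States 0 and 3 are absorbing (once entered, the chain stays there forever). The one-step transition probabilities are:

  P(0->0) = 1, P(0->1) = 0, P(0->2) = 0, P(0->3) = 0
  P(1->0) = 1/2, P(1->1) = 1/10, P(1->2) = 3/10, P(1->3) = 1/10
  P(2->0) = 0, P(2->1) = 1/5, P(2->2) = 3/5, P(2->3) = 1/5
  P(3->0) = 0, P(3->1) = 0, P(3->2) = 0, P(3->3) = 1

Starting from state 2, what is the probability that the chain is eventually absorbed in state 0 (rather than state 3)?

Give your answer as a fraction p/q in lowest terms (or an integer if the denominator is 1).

Answer: 1/3

Derivation:
Let a_i = P(absorbed in 0 | start in state i).
Boundary conditions: a_0 = 1, a_3 = 0.
For each transient state i, a_i = sum_j P(i->j) * a_j:
  a_1 = 1/2*a_0 + 1/10*a_1 + 3/10*a_2 + 1/10*a_3
  a_2 = 0*a_0 + 1/5*a_1 + 3/5*a_2 + 1/5*a_3

Substituting a_0 = 1 and a_3 = 0, rearrange to (I - Q) a = r where r[i] = P(i -> 0):
  [9/10, -3/10] . (a_1, a_2) = 1/2
  [-1/5, 2/5] . (a_1, a_2) = 0

Solving yields:
  a_1 = 2/3
  a_2 = 1/3

Starting state is 2, so the absorption probability is a_2 = 1/3.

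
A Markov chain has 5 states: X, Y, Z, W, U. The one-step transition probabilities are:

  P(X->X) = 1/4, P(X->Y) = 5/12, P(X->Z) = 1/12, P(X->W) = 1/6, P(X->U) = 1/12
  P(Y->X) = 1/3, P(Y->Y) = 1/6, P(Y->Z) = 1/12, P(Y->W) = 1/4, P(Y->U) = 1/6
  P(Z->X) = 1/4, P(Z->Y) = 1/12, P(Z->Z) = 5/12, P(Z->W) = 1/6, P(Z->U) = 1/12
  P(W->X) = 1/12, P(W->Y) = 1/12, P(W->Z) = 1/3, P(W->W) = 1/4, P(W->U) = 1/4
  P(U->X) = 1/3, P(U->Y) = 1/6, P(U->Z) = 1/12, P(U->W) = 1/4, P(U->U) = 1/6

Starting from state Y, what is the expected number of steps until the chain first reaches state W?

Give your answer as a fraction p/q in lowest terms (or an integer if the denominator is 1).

Let h_i = expected steps to first reach W from state i.
Boundary: h_W = 0.
First-step equations for the other states:
  h_X = 1 + 1/4*h_X + 5/12*h_Y + 1/12*h_Z + 1/6*h_W + 1/12*h_U
  h_Y = 1 + 1/3*h_X + 1/6*h_Y + 1/12*h_Z + 1/4*h_W + 1/6*h_U
  h_Z = 1 + 1/4*h_X + 1/12*h_Y + 5/12*h_Z + 1/6*h_W + 1/12*h_U
  h_U = 1 + 1/3*h_X + 1/6*h_Y + 1/12*h_Z + 1/4*h_W + 1/6*h_U

Substituting h_W = 0 and rearranging gives the linear system (I - Q) h = 1:
  [3/4, -5/12, -1/12, -1/12] . (h_X, h_Y, h_Z, h_U) = 1
  [-1/3, 5/6, -1/12, -1/6] . (h_X, h_Y, h_Z, h_U) = 1
  [-1/4, -1/12, 7/12, -1/12] . (h_X, h_Y, h_Z, h_U) = 1
  [-1/3, -1/6, -1/12, 5/6] . (h_X, h_Y, h_Z, h_U) = 1

Solving yields:
  h_X = 336/67
  h_Y = 312/67
  h_Z = 348/67
  h_U = 312/67

Starting state is Y, so the expected hitting time is h_Y = 312/67.

Answer: 312/67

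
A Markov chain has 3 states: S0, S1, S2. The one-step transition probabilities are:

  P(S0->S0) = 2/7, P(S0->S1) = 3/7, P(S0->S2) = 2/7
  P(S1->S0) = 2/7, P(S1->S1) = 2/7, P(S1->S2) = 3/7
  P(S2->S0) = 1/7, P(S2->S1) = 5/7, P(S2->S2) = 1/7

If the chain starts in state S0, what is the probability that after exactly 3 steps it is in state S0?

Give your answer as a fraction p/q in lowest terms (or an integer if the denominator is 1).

Answer: 83/343

Derivation:
Computing P^3 by repeated multiplication:
P^1 =
  S0: [2/7, 3/7, 2/7]
  S1: [2/7, 2/7, 3/7]
  S2: [1/7, 5/7, 1/7]
P^2 =
  S0: [12/49, 22/49, 15/49]
  S1: [11/49, 25/49, 13/49]
  S2: [13/49, 18/49, 18/49]
P^3 =
  S0: [83/343, 155/343, 15/49]
  S1: [85/343, 148/343, 110/343]
  S2: [80/343, 165/343, 2/7]

(P^3)[S0 -> S0] = 83/343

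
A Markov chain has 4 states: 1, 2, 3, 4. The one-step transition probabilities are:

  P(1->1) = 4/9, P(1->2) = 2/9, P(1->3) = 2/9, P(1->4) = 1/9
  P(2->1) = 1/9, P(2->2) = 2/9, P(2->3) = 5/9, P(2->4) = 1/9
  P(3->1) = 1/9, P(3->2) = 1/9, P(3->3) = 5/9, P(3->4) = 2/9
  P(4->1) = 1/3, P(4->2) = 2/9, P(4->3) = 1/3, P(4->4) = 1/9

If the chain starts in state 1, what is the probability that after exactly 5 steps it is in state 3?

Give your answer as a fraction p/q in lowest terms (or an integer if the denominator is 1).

Computing P^5 by repeated multiplication:
P^1 =
  1: [4/9, 2/9, 2/9, 1/9]
  2: [1/9, 2/9, 5/9, 1/9]
  3: [1/9, 1/9, 5/9, 2/9]
  4: [1/3, 2/9, 1/3, 1/9]
P^2 =
  1: [23/81, 16/81, 31/81, 11/81]
  2: [14/81, 13/81, 40/81, 14/81]
  3: [16/81, 13/81, 38/81, 14/81]
  4: [20/81, 5/27, 34/81, 4/27]
P^3 =
  1: [172/729, 131/729, 314/729, 112/729]
  2: [151/729, 122/729, 335/729, 121/729]
  3: [157/729, 124/729, 329/729, 119/729]
  4: [55/243, 128/729, 107/243, 115/729]
P^4 =
  1: [1469/6561, 1144/6561, 2905/6561, 1043/6561]
  2: [1424/6561, 1123/6561, 2950/6561, 1064/6561]
  3: [1438/6561, 1129/6561, 2936/6561, 1058/6561]
  4: [1454/6561, 379/2187, 2920/6561, 350/2187]
P^5 =
  1: [13054/59049, 10217/59049, 26312/59049, 9466/59049]
  2: [12961/59049, 10172/59049, 26405/59049, 9511/59049]
  3: [12991/59049, 10186/59049, 26375/59049, 9497/59049]
  4: [1447/6561, 10202/59049, 2927/6561, 9481/59049]

(P^5)[1 -> 3] = 26312/59049

Answer: 26312/59049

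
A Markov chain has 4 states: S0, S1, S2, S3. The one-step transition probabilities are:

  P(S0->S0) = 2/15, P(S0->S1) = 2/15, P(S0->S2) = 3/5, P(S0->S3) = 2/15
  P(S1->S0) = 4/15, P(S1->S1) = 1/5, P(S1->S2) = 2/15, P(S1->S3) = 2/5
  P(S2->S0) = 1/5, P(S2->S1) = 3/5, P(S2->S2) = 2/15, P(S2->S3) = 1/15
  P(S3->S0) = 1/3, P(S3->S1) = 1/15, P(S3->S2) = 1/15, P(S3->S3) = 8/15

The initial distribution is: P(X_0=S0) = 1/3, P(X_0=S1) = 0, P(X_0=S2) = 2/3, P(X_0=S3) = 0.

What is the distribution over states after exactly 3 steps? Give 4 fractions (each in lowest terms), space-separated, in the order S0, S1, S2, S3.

Answer: 2429/10125 472/2025 2254/10125 3082/10125

Derivation:
Propagating the distribution step by step (d_{t+1} = d_t * P):
d_0 = (S0=1/3, S1=0, S2=2/3, S3=0)
  d_1[S0] = 1/3*2/15 + 0*4/15 + 2/3*1/5 + 0*1/3 = 8/45
  d_1[S1] = 1/3*2/15 + 0*1/5 + 2/3*3/5 + 0*1/15 = 4/9
  d_1[S2] = 1/3*3/5 + 0*2/15 + 2/3*2/15 + 0*1/15 = 13/45
  d_1[S3] = 1/3*2/15 + 0*2/5 + 2/3*1/15 + 0*8/15 = 4/45
d_1 = (S0=8/45, S1=4/9, S2=13/45, S3=4/45)
  d_2[S0] = 8/45*2/15 + 4/9*4/15 + 13/45*1/5 + 4/45*1/3 = 31/135
  d_2[S1] = 8/45*2/15 + 4/9*1/5 + 13/45*3/5 + 4/45*1/15 = 197/675
  d_2[S2] = 8/45*3/5 + 4/9*2/15 + 13/45*2/15 + 4/45*1/15 = 142/675
  d_2[S3] = 8/45*2/15 + 4/9*2/5 + 13/45*1/15 + 4/45*8/15 = 181/675
d_2 = (S0=31/135, S1=197/675, S2=142/675, S3=181/675)
  d_3[S0] = 31/135*2/15 + 197/675*4/15 + 142/675*1/5 + 181/675*1/3 = 2429/10125
  d_3[S1] = 31/135*2/15 + 197/675*1/5 + 142/675*3/5 + 181/675*1/15 = 472/2025
  d_3[S2] = 31/135*3/5 + 197/675*2/15 + 142/675*2/15 + 181/675*1/15 = 2254/10125
  d_3[S3] = 31/135*2/15 + 197/675*2/5 + 142/675*1/15 + 181/675*8/15 = 3082/10125
d_3 = (S0=2429/10125, S1=472/2025, S2=2254/10125, S3=3082/10125)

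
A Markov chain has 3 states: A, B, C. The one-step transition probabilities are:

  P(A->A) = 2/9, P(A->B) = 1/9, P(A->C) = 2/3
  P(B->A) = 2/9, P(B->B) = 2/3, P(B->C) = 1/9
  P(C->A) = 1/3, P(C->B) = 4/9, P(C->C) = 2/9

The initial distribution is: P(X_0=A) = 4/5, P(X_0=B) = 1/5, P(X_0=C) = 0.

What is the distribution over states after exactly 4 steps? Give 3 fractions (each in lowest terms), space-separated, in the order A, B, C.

Answer: 1678/6561 3004/6561 1879/6561

Derivation:
Propagating the distribution step by step (d_{t+1} = d_t * P):
d_0 = (A=4/5, B=1/5, C=0)
  d_1[A] = 4/5*2/9 + 1/5*2/9 + 0*1/3 = 2/9
  d_1[B] = 4/5*1/9 + 1/5*2/3 + 0*4/9 = 2/9
  d_1[C] = 4/5*2/3 + 1/5*1/9 + 0*2/9 = 5/9
d_1 = (A=2/9, B=2/9, C=5/9)
  d_2[A] = 2/9*2/9 + 2/9*2/9 + 5/9*1/3 = 23/81
  d_2[B] = 2/9*1/9 + 2/9*2/3 + 5/9*4/9 = 34/81
  d_2[C] = 2/9*2/3 + 2/9*1/9 + 5/9*2/9 = 8/27
d_2 = (A=23/81, B=34/81, C=8/27)
  d_3[A] = 23/81*2/9 + 34/81*2/9 + 8/27*1/3 = 62/243
  d_3[B] = 23/81*1/9 + 34/81*2/3 + 8/27*4/9 = 323/729
  d_3[C] = 23/81*2/3 + 34/81*1/9 + 8/27*2/9 = 220/729
d_3 = (A=62/243, B=323/729, C=220/729)
  d_4[A] = 62/243*2/9 + 323/729*2/9 + 220/729*1/3 = 1678/6561
  d_4[B] = 62/243*1/9 + 323/729*2/3 + 220/729*4/9 = 3004/6561
  d_4[C] = 62/243*2/3 + 323/729*1/9 + 220/729*2/9 = 1879/6561
d_4 = (A=1678/6561, B=3004/6561, C=1879/6561)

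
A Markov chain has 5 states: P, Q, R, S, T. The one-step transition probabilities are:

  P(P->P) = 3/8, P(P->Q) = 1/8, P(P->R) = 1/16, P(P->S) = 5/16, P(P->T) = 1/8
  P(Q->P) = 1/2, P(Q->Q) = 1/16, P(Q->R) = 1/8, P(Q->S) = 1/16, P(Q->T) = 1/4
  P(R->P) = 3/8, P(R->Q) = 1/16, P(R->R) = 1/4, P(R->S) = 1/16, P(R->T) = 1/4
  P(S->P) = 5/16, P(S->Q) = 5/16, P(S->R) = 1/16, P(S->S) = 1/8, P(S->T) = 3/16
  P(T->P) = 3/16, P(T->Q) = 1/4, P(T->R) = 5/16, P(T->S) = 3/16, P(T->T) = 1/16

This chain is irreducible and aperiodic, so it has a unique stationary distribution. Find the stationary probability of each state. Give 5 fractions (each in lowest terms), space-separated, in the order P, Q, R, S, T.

The stationary distribution satisfies pi = pi * P, i.e.:
  pi_P = 3/8*pi_P + 1/2*pi_Q + 3/8*pi_R + 5/16*pi_S + 3/16*pi_T
  pi_Q = 1/8*pi_P + 1/16*pi_Q + 1/16*pi_R + 5/16*pi_S + 1/4*pi_T
  pi_R = 1/16*pi_P + 1/8*pi_Q + 1/4*pi_R + 1/16*pi_S + 5/16*pi_T
  pi_S = 5/16*pi_P + 1/16*pi_Q + 1/16*pi_R + 1/8*pi_S + 3/16*pi_T
  pi_T = 1/8*pi_P + 1/4*pi_Q + 1/4*pi_R + 3/16*pi_S + 1/16*pi_T
with normalization: pi_P + pi_Q + pi_R + pi_S + pi_T = 1.

Using the first 4 balance equations plus normalization, the linear system A*pi = b is:
  [-5/8, 1/2, 3/8, 5/16, 3/16] . pi = 0
  [1/8, -15/16, 1/16, 5/16, 1/4] . pi = 0
  [1/16, 1/8, -3/4, 1/16, 5/16] . pi = 0
  [5/16, 1/16, 1/16, -7/8, 3/16] . pi = 0
  [1, 1, 1, 1, 1] . pi = 1

Solving yields:
  pi_P = 748/2119
  pi_Q = 341/2119
  pi_R = 296/2119
  pi_S = 387/2119
  pi_T = 347/2119

Verification (pi * P):
  748/2119*3/8 + 341/2119*1/2 + 296/2119*3/8 + 387/2119*5/16 + 347/2119*3/16 = 748/2119 = pi_P  (ok)
  748/2119*1/8 + 341/2119*1/16 + 296/2119*1/16 + 387/2119*5/16 + 347/2119*1/4 = 341/2119 = pi_Q  (ok)
  748/2119*1/16 + 341/2119*1/8 + 296/2119*1/4 + 387/2119*1/16 + 347/2119*5/16 = 296/2119 = pi_R  (ok)
  748/2119*5/16 + 341/2119*1/16 + 296/2119*1/16 + 387/2119*1/8 + 347/2119*3/16 = 387/2119 = pi_S  (ok)
  748/2119*1/8 + 341/2119*1/4 + 296/2119*1/4 + 387/2119*3/16 + 347/2119*1/16 = 347/2119 = pi_T  (ok)

Answer: 748/2119 341/2119 296/2119 387/2119 347/2119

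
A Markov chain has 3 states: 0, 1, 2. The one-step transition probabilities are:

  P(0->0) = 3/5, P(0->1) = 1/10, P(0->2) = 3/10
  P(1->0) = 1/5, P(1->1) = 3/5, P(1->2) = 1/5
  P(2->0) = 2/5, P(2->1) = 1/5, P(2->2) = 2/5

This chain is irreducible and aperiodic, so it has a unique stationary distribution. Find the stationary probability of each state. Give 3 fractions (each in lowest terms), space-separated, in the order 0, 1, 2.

The stationary distribution satisfies pi = pi * P, i.e.:
  pi_0 = 3/5*pi_0 + 1/5*pi_1 + 2/5*pi_2
  pi_1 = 1/10*pi_0 + 3/5*pi_1 + 1/5*pi_2
  pi_2 = 3/10*pi_0 + 1/5*pi_1 + 2/5*pi_2
with normalization: pi_0 + pi_1 + pi_2 = 1.

Using the first 2 balance equations plus normalization, the linear system A*pi = b is:
  [-2/5, 1/5, 2/5] . pi = 0
  [1/10, -2/5, 1/5] . pi = 0
  [1, 1, 1] . pi = 1

Solving yields:
  pi_0 = 10/23
  pi_1 = 6/23
  pi_2 = 7/23

Verification (pi * P):
  10/23*3/5 + 6/23*1/5 + 7/23*2/5 = 10/23 = pi_0  (ok)
  10/23*1/10 + 6/23*3/5 + 7/23*1/5 = 6/23 = pi_1  (ok)
  10/23*3/10 + 6/23*1/5 + 7/23*2/5 = 7/23 = pi_2  (ok)

Answer: 10/23 6/23 7/23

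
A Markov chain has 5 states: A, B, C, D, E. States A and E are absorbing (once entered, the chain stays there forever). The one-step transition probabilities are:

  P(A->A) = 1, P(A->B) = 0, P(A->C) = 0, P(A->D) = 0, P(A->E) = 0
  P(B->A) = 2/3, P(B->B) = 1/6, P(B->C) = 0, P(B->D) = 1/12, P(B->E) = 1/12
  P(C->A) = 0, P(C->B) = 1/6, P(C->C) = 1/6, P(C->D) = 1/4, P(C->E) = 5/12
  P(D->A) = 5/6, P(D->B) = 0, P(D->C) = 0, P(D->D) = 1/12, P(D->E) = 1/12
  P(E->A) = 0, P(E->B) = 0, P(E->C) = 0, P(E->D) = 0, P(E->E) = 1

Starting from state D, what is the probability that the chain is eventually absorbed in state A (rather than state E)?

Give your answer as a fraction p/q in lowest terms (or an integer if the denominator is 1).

Answer: 10/11

Derivation:
Let a_i = P(absorbed in A | start in state i).
Boundary conditions: a_A = 1, a_E = 0.
For each transient state i, a_i = sum_j P(i->j) * a_j:
  a_B = 2/3*a_A + 1/6*a_B + 0*a_C + 1/12*a_D + 1/12*a_E
  a_C = 0*a_A + 1/6*a_B + 1/6*a_C + 1/4*a_D + 5/12*a_E
  a_D = 5/6*a_A + 0*a_B + 0*a_C + 1/12*a_D + 1/12*a_E

Substituting a_A = 1 and a_E = 0, rearrange to (I - Q) a = r where r[i] = P(i -> A):
  [5/6, 0, -1/12] . (a_B, a_C, a_D) = 2/3
  [-1/6, 5/6, -1/4] . (a_B, a_C, a_D) = 0
  [0, 0, 11/12] . (a_B, a_C, a_D) = 5/6

Solving yields:
  a_B = 49/55
  a_C = 124/275
  a_D = 10/11

Starting state is D, so the absorption probability is a_D = 10/11.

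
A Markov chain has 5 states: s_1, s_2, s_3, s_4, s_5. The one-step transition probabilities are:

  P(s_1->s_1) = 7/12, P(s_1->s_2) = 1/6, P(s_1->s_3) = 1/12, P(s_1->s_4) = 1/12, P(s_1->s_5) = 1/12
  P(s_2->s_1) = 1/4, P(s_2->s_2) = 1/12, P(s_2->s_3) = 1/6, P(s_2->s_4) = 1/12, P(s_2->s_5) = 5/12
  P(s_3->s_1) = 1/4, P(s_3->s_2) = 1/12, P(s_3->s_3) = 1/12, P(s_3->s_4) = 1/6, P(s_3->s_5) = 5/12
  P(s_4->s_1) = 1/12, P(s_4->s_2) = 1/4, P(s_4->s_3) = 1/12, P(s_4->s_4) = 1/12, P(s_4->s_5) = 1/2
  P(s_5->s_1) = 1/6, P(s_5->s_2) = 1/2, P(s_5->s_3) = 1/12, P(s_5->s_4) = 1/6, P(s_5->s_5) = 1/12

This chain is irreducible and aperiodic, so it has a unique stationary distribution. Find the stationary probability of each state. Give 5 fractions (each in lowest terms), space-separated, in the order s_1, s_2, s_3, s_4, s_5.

Answer: 6100/19243 4397/19243 1970/19243 2153/19243 4623/19243

Derivation:
The stationary distribution satisfies pi = pi * P, i.e.:
  pi_s_1 = 7/12*pi_s_1 + 1/4*pi_s_2 + 1/4*pi_s_3 + 1/12*pi_s_4 + 1/6*pi_s_5
  pi_s_2 = 1/6*pi_s_1 + 1/12*pi_s_2 + 1/12*pi_s_3 + 1/4*pi_s_4 + 1/2*pi_s_5
  pi_s_3 = 1/12*pi_s_1 + 1/6*pi_s_2 + 1/12*pi_s_3 + 1/12*pi_s_4 + 1/12*pi_s_5
  pi_s_4 = 1/12*pi_s_1 + 1/12*pi_s_2 + 1/6*pi_s_3 + 1/12*pi_s_4 + 1/6*pi_s_5
  pi_s_5 = 1/12*pi_s_1 + 5/12*pi_s_2 + 5/12*pi_s_3 + 1/2*pi_s_4 + 1/12*pi_s_5
with normalization: pi_s_1 + pi_s_2 + pi_s_3 + pi_s_4 + pi_s_5 = 1.

Using the first 4 balance equations plus normalization, the linear system A*pi = b is:
  [-5/12, 1/4, 1/4, 1/12, 1/6] . pi = 0
  [1/6, -11/12, 1/12, 1/4, 1/2] . pi = 0
  [1/12, 1/6, -11/12, 1/12, 1/12] . pi = 0
  [1/12, 1/12, 1/6, -11/12, 1/6] . pi = 0
  [1, 1, 1, 1, 1] . pi = 1

Solving yields:
  pi_s_1 = 6100/19243
  pi_s_2 = 4397/19243
  pi_s_3 = 1970/19243
  pi_s_4 = 2153/19243
  pi_s_5 = 4623/19243

Verification (pi * P):
  6100/19243*7/12 + 4397/19243*1/4 + 1970/19243*1/4 + 2153/19243*1/12 + 4623/19243*1/6 = 6100/19243 = pi_s_1  (ok)
  6100/19243*1/6 + 4397/19243*1/12 + 1970/19243*1/12 + 2153/19243*1/4 + 4623/19243*1/2 = 4397/19243 = pi_s_2  (ok)
  6100/19243*1/12 + 4397/19243*1/6 + 1970/19243*1/12 + 2153/19243*1/12 + 4623/19243*1/12 = 1970/19243 = pi_s_3  (ok)
  6100/19243*1/12 + 4397/19243*1/12 + 1970/19243*1/6 + 2153/19243*1/12 + 4623/19243*1/6 = 2153/19243 = pi_s_4  (ok)
  6100/19243*1/12 + 4397/19243*5/12 + 1970/19243*5/12 + 2153/19243*1/2 + 4623/19243*1/12 = 4623/19243 = pi_s_5  (ok)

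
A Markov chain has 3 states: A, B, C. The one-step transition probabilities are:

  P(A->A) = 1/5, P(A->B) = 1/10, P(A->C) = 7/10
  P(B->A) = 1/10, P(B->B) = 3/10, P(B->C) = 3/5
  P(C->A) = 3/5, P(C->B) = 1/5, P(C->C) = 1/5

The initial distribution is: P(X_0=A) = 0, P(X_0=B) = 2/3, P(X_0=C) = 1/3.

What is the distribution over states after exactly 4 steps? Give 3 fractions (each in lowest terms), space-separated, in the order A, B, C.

Answer: 457/1250 457/2500 1129/2500

Derivation:
Propagating the distribution step by step (d_{t+1} = d_t * P):
d_0 = (A=0, B=2/3, C=1/3)
  d_1[A] = 0*1/5 + 2/3*1/10 + 1/3*3/5 = 4/15
  d_1[B] = 0*1/10 + 2/3*3/10 + 1/3*1/5 = 4/15
  d_1[C] = 0*7/10 + 2/3*3/5 + 1/3*1/5 = 7/15
d_1 = (A=4/15, B=4/15, C=7/15)
  d_2[A] = 4/15*1/5 + 4/15*1/10 + 7/15*3/5 = 9/25
  d_2[B] = 4/15*1/10 + 4/15*3/10 + 7/15*1/5 = 1/5
  d_2[C] = 4/15*7/10 + 4/15*3/5 + 7/15*1/5 = 11/25
d_2 = (A=9/25, B=1/5, C=11/25)
  d_3[A] = 9/25*1/5 + 1/5*1/10 + 11/25*3/5 = 89/250
  d_3[B] = 9/25*1/10 + 1/5*3/10 + 11/25*1/5 = 23/125
  d_3[C] = 9/25*7/10 + 1/5*3/5 + 11/25*1/5 = 23/50
d_3 = (A=89/250, B=23/125, C=23/50)
  d_4[A] = 89/250*1/5 + 23/125*1/10 + 23/50*3/5 = 457/1250
  d_4[B] = 89/250*1/10 + 23/125*3/10 + 23/50*1/5 = 457/2500
  d_4[C] = 89/250*7/10 + 23/125*3/5 + 23/50*1/5 = 1129/2500
d_4 = (A=457/1250, B=457/2500, C=1129/2500)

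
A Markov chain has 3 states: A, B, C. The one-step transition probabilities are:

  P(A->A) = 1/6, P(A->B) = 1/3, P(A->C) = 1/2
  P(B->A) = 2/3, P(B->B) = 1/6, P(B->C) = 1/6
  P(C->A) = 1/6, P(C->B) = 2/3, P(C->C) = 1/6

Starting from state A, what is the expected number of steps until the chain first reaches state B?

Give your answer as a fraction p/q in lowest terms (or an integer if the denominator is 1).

Let h_i = expected steps to first reach B from state i.
Boundary: h_B = 0.
First-step equations for the other states:
  h_A = 1 + 1/6*h_A + 1/3*h_B + 1/2*h_C
  h_C = 1 + 1/6*h_A + 2/3*h_B + 1/6*h_C

Substituting h_B = 0 and rearranging gives the linear system (I - Q) h = 1:
  [5/6, -1/2] . (h_A, h_C) = 1
  [-1/6, 5/6] . (h_A, h_C) = 1

Solving yields:
  h_A = 24/11
  h_C = 18/11

Starting state is A, so the expected hitting time is h_A = 24/11.

Answer: 24/11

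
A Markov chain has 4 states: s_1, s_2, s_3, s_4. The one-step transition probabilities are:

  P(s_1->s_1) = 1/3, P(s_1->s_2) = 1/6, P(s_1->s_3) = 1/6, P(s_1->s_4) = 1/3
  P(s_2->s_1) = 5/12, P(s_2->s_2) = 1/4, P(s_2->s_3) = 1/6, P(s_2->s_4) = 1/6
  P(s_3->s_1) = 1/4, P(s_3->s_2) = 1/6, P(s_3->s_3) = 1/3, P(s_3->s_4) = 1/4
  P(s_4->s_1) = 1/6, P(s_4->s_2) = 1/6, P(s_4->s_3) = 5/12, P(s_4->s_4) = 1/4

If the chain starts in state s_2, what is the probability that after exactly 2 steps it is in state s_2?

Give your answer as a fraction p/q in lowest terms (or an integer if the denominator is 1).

Answer: 3/16

Derivation:
Computing P^2 by repeated multiplication:
P^1 =
  s_1: [1/3, 1/6, 1/6, 1/3]
  s_2: [5/12, 1/4, 1/6, 1/6]
  s_3: [1/4, 1/6, 1/3, 1/4]
  s_4: [1/6, 1/6, 5/12, 1/4]
P^2 =
  s_1: [5/18, 13/72, 5/18, 19/72]
  s_2: [5/16, 3/16, 17/72, 19/72]
  s_3: [5/18, 13/72, 41/144, 37/144]
  s_4: [13/48, 13/72, 43/144, 1/4]

(P^2)[s_2 -> s_2] = 3/16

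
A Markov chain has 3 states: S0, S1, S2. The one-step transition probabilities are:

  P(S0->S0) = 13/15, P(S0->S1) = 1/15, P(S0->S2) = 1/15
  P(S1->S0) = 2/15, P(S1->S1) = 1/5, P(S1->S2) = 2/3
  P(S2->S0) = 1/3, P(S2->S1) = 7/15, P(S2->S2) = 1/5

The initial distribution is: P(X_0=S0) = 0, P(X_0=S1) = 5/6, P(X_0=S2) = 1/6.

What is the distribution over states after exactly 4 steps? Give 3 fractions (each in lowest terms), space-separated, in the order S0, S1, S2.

Propagating the distribution step by step (d_{t+1} = d_t * P):
d_0 = (S0=0, S1=5/6, S2=1/6)
  d_1[S0] = 0*13/15 + 5/6*2/15 + 1/6*1/3 = 1/6
  d_1[S1] = 0*1/15 + 5/6*1/5 + 1/6*7/15 = 11/45
  d_1[S2] = 0*1/15 + 5/6*2/3 + 1/6*1/5 = 53/90
d_1 = (S0=1/6, S1=11/45, S2=53/90)
  d_2[S0] = 1/6*13/15 + 11/45*2/15 + 53/90*1/3 = 28/75
  d_2[S1] = 1/6*1/15 + 11/45*1/5 + 53/90*7/15 = 226/675
  d_2[S2] = 1/6*1/15 + 11/45*2/3 + 53/90*1/5 = 197/675
d_2 = (S0=28/75, S1=226/675, S2=197/675)
  d_3[S0] = 28/75*13/15 + 226/675*2/15 + 197/675*1/3 = 1571/3375
  d_3[S1] = 28/75*1/15 + 226/675*1/5 + 197/675*7/15 = 2309/10125
  d_3[S2] = 28/75*1/15 + 226/675*2/3 + 197/675*1/5 = 3103/10125
d_3 = (S0=1571/3375, S1=2309/10125, S2=3103/10125)
  d_4[S0] = 1571/3375*13/15 + 2309/10125*2/15 + 3103/10125*1/3 = 27134/50625
  d_4[S1] = 1571/3375*1/15 + 2309/10125*1/5 + 3103/10125*7/15 = 33361/151875
  d_4[S2] = 1571/3375*1/15 + 2309/10125*2/3 + 3103/10125*1/5 = 37112/151875
d_4 = (S0=27134/50625, S1=33361/151875, S2=37112/151875)

Answer: 27134/50625 33361/151875 37112/151875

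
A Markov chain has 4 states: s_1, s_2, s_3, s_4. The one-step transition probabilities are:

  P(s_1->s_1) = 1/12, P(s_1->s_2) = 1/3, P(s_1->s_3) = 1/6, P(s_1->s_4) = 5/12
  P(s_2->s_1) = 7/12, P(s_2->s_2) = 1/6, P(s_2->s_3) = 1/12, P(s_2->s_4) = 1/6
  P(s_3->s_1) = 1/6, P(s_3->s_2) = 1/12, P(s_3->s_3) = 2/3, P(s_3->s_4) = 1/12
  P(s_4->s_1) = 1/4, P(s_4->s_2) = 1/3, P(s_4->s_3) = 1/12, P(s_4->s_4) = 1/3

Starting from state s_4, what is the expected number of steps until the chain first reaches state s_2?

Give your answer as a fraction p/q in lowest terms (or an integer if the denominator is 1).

Let h_i = expected steps to first reach s_2 from state i.
Boundary: h_s_2 = 0.
First-step equations for the other states:
  h_s_1 = 1 + 1/12*h_s_1 + 1/3*h_s_2 + 1/6*h_s_3 + 5/12*h_s_4
  h_s_3 = 1 + 1/6*h_s_1 + 1/12*h_s_2 + 2/3*h_s_3 + 1/12*h_s_4
  h_s_4 = 1 + 1/4*h_s_1 + 1/3*h_s_2 + 1/12*h_s_3 + 1/3*h_s_4

Substituting h_s_2 = 0 and rearranging gives the linear system (I - Q) h = 1:
  [11/12, -1/6, -5/12] . (h_s_1, h_s_3, h_s_4) = 1
  [-1/6, 1/3, -1/12] . (h_s_1, h_s_3, h_s_4) = 1
  [-1/4, -1/12, 2/3] . (h_s_1, h_s_3, h_s_4) = 1

Solving yields:
  h_s_1 = 888/233
  h_s_3 = 1356/233
  h_s_4 = 852/233

Starting state is s_4, so the expected hitting time is h_s_4 = 852/233.

Answer: 852/233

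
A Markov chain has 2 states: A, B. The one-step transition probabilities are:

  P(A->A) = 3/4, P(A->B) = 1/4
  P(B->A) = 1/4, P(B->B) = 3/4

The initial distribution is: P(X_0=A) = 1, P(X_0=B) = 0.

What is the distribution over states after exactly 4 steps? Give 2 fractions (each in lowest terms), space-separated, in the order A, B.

Propagating the distribution step by step (d_{t+1} = d_t * P):
d_0 = (A=1, B=0)
  d_1[A] = 1*3/4 + 0*1/4 = 3/4
  d_1[B] = 1*1/4 + 0*3/4 = 1/4
d_1 = (A=3/4, B=1/4)
  d_2[A] = 3/4*3/4 + 1/4*1/4 = 5/8
  d_2[B] = 3/4*1/4 + 1/4*3/4 = 3/8
d_2 = (A=5/8, B=3/8)
  d_3[A] = 5/8*3/4 + 3/8*1/4 = 9/16
  d_3[B] = 5/8*1/4 + 3/8*3/4 = 7/16
d_3 = (A=9/16, B=7/16)
  d_4[A] = 9/16*3/4 + 7/16*1/4 = 17/32
  d_4[B] = 9/16*1/4 + 7/16*3/4 = 15/32
d_4 = (A=17/32, B=15/32)

Answer: 17/32 15/32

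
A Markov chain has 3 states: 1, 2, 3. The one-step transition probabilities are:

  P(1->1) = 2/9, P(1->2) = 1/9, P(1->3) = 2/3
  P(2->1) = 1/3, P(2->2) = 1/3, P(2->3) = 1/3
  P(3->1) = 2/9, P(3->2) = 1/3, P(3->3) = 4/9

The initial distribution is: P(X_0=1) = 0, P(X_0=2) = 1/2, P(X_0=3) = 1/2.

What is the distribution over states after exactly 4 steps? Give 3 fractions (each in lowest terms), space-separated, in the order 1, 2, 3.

Propagating the distribution step by step (d_{t+1} = d_t * P):
d_0 = (1=0, 2=1/2, 3=1/2)
  d_1[1] = 0*2/9 + 1/2*1/3 + 1/2*2/9 = 5/18
  d_1[2] = 0*1/9 + 1/2*1/3 + 1/2*1/3 = 1/3
  d_1[3] = 0*2/3 + 1/2*1/3 + 1/2*4/9 = 7/18
d_1 = (1=5/18, 2=1/3, 3=7/18)
  d_2[1] = 5/18*2/9 + 1/3*1/3 + 7/18*2/9 = 7/27
  d_2[2] = 5/18*1/9 + 1/3*1/3 + 7/18*1/3 = 22/81
  d_2[3] = 5/18*2/3 + 1/3*1/3 + 7/18*4/9 = 38/81
d_2 = (1=7/27, 2=22/81, 3=38/81)
  d_3[1] = 7/27*2/9 + 22/81*1/3 + 38/81*2/9 = 184/729
  d_3[2] = 7/27*1/9 + 22/81*1/3 + 38/81*1/3 = 67/243
  d_3[3] = 7/27*2/3 + 22/81*1/3 + 38/81*4/9 = 344/729
d_3 = (1=184/729, 2=67/243, 3=344/729)
  d_4[1] = 184/729*2/9 + 67/243*1/3 + 344/729*2/9 = 553/2187
  d_4[2] = 184/729*1/9 + 67/243*1/3 + 344/729*1/3 = 1819/6561
  d_4[3] = 184/729*2/3 + 67/243*1/3 + 344/729*4/9 = 3083/6561
d_4 = (1=553/2187, 2=1819/6561, 3=3083/6561)

Answer: 553/2187 1819/6561 3083/6561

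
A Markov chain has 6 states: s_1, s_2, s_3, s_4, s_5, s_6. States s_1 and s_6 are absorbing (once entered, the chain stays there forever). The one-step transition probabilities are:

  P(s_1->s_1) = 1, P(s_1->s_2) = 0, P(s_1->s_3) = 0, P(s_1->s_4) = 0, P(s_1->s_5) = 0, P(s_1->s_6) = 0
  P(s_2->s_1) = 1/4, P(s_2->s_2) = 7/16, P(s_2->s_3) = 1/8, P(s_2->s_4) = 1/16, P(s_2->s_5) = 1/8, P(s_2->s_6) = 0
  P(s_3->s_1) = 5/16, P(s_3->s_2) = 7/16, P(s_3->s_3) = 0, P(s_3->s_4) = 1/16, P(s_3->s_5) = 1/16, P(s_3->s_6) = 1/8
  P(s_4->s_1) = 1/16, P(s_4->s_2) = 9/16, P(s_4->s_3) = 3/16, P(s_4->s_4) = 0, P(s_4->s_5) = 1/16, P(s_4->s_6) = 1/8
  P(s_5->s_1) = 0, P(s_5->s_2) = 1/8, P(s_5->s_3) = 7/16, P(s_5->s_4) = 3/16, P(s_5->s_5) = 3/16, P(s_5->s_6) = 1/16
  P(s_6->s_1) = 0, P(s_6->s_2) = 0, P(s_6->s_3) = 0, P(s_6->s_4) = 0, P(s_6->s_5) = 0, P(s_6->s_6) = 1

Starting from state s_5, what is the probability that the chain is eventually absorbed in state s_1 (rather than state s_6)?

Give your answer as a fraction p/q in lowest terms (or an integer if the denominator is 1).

Answer: 6840/9463

Derivation:
Let a_i = P(absorbed in s_1 | start in state i).
Boundary conditions: a_s_1 = 1, a_s_6 = 0.
For each transient state i, a_i = sum_j P(i->j) * a_j:
  a_s_2 = 1/4*a_s_1 + 7/16*a_s_2 + 1/8*a_s_3 + 1/16*a_s_4 + 1/8*a_s_5 + 0*a_s_6
  a_s_3 = 5/16*a_s_1 + 7/16*a_s_2 + 0*a_s_3 + 1/16*a_s_4 + 1/16*a_s_5 + 1/8*a_s_6
  a_s_4 = 1/16*a_s_1 + 9/16*a_s_2 + 3/16*a_s_3 + 0*a_s_4 + 1/16*a_s_5 + 1/8*a_s_6
  a_s_5 = 0*a_s_1 + 1/8*a_s_2 + 7/16*a_s_3 + 3/16*a_s_4 + 3/16*a_s_5 + 1/16*a_s_6

Substituting a_s_1 = 1 and a_s_6 = 0, rearrange to (I - Q) a = r where r[i] = P(i -> s_1):
  [9/16, -1/8, -1/16, -1/8] . (a_s_2, a_s_3, a_s_4, a_s_5) = 1/4
  [-7/16, 1, -1/16, -1/16] . (a_s_2, a_s_3, a_s_4, a_s_5) = 5/16
  [-9/16, -3/16, 1, -1/16] . (a_s_2, a_s_3, a_s_4, a_s_5) = 1/16
  [-1/8, -7/16, -3/16, 13/16] . (a_s_2, a_s_3, a_s_4, a_s_5) = 0

Solving yields:
  a_s_2 = 16285/18926
  a_s_3 = 14767/18926
  a_s_4 = 13967/18926
  a_s_5 = 6840/9463

Starting state is s_5, so the absorption probability is a_s_5 = 6840/9463.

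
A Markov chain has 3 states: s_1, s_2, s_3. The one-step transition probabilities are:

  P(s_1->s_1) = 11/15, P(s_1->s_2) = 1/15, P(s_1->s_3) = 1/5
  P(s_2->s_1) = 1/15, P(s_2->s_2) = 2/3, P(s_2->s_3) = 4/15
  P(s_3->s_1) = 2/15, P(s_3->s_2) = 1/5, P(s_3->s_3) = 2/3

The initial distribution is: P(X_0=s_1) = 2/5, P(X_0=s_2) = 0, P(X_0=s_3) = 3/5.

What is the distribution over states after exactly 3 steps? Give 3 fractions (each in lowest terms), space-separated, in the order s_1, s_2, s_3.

Answer: 1841/5625 863/3375 7037/16875

Derivation:
Propagating the distribution step by step (d_{t+1} = d_t * P):
d_0 = (s_1=2/5, s_2=0, s_3=3/5)
  d_1[s_1] = 2/5*11/15 + 0*1/15 + 3/5*2/15 = 28/75
  d_1[s_2] = 2/5*1/15 + 0*2/3 + 3/5*1/5 = 11/75
  d_1[s_3] = 2/5*1/5 + 0*4/15 + 3/5*2/3 = 12/25
d_1 = (s_1=28/75, s_2=11/75, s_3=12/25)
  d_2[s_1] = 28/75*11/15 + 11/75*1/15 + 12/25*2/15 = 391/1125
  d_2[s_2] = 28/75*1/15 + 11/75*2/3 + 12/25*1/5 = 82/375
  d_2[s_3] = 28/75*1/5 + 11/75*4/15 + 12/25*2/3 = 488/1125
d_2 = (s_1=391/1125, s_2=82/375, s_3=488/1125)
  d_3[s_1] = 391/1125*11/15 + 82/375*1/15 + 488/1125*2/15 = 1841/5625
  d_3[s_2] = 391/1125*1/15 + 82/375*2/3 + 488/1125*1/5 = 863/3375
  d_3[s_3] = 391/1125*1/5 + 82/375*4/15 + 488/1125*2/3 = 7037/16875
d_3 = (s_1=1841/5625, s_2=863/3375, s_3=7037/16875)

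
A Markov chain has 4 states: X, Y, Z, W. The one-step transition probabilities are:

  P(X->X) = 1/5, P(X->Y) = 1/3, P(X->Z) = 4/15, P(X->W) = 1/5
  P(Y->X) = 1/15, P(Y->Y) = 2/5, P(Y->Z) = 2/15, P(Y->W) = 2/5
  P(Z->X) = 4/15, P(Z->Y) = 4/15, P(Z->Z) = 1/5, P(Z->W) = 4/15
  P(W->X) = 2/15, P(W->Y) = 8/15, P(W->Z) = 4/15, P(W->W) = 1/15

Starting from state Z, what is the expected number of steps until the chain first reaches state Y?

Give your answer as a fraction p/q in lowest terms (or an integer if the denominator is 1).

Answer: 2145/724

Derivation:
Let h_i = expected steps to first reach Y from state i.
Boundary: h_Y = 0.
First-step equations for the other states:
  h_X = 1 + 1/5*h_X + 1/3*h_Y + 4/15*h_Z + 1/5*h_W
  h_Z = 1 + 4/15*h_X + 4/15*h_Y + 1/5*h_Z + 4/15*h_W
  h_W = 1 + 2/15*h_X + 8/15*h_Y + 4/15*h_Z + 1/15*h_W

Substituting h_Y = 0 and rearranging gives the linear system (I - Q) h = 1:
  [4/5, -4/15, -1/5] . (h_X, h_Z, h_W) = 1
  [-4/15, 4/5, -4/15] . (h_X, h_Z, h_W) = 1
  [-2/15, -4/15, 14/15] . (h_X, h_Z, h_W) = 1

Solving yields:
  h_X = 510/181
  h_Z = 2145/724
  h_W = 420/181

Starting state is Z, so the expected hitting time is h_Z = 2145/724.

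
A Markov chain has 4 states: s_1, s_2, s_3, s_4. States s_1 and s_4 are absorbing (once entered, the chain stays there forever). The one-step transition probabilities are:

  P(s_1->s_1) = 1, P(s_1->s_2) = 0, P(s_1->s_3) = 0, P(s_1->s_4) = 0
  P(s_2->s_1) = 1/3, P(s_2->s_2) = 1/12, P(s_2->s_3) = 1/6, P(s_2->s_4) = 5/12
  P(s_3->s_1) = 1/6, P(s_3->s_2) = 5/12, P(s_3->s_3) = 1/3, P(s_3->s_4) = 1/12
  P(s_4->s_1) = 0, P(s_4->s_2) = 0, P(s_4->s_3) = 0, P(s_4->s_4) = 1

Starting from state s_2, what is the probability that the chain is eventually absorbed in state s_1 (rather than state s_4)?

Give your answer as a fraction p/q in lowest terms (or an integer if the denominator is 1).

Let a_i = P(absorbed in s_1 | start in state i).
Boundary conditions: a_s_1 = 1, a_s_4 = 0.
For each transient state i, a_i = sum_j P(i->j) * a_j:
  a_s_2 = 1/3*a_s_1 + 1/12*a_s_2 + 1/6*a_s_3 + 5/12*a_s_4
  a_s_3 = 1/6*a_s_1 + 5/12*a_s_2 + 1/3*a_s_3 + 1/12*a_s_4

Substituting a_s_1 = 1 and a_s_4 = 0, rearrange to (I - Q) a = r where r[i] = P(i -> s_1):
  [11/12, -1/6] . (a_s_2, a_s_3) = 1/3
  [-5/12, 2/3] . (a_s_2, a_s_3) = 1/6

Solving yields:
  a_s_2 = 6/13
  a_s_3 = 7/13

Starting state is s_2, so the absorption probability is a_s_2 = 6/13.

Answer: 6/13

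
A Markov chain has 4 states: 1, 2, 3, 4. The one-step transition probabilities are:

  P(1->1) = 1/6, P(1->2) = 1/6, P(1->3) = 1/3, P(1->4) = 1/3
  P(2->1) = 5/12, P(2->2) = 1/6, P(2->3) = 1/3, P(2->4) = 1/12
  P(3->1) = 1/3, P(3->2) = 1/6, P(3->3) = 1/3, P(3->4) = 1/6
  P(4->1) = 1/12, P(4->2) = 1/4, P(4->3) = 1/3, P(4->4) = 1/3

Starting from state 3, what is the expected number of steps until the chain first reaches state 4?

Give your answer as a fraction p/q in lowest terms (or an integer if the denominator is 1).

Let h_i = expected steps to first reach 4 from state i.
Boundary: h_4 = 0.
First-step equations for the other states:
  h_1 = 1 + 1/6*h_1 + 1/6*h_2 + 1/3*h_3 + 1/3*h_4
  h_2 = 1 + 5/12*h_1 + 1/6*h_2 + 1/3*h_3 + 1/12*h_4
  h_3 = 1 + 1/3*h_1 + 1/6*h_2 + 1/3*h_3 + 1/6*h_4

Substituting h_4 = 0 and rearranging gives the linear system (I - Q) h = 1:
  [5/6, -1/6, -1/3] . (h_1, h_2, h_3) = 1
  [-5/12, 5/6, -1/3] . (h_1, h_2, h_3) = 1
  [-1/3, -1/6, 2/3] . (h_1, h_2, h_3) = 1

Solving yields:
  h_1 = 72/17
  h_2 = 90/17
  h_3 = 84/17

Starting state is 3, so the expected hitting time is h_3 = 84/17.

Answer: 84/17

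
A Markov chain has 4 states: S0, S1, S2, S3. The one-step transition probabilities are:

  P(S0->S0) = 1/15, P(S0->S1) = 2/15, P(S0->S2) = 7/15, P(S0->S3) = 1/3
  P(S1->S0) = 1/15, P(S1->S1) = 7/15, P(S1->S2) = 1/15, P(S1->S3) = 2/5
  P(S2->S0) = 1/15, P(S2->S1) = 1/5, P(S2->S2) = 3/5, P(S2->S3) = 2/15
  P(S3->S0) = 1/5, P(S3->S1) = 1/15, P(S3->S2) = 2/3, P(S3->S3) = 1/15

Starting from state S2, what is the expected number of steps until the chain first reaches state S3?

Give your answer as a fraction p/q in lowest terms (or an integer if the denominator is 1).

Answer: 225/49

Derivation:
Let h_i = expected steps to first reach S3 from state i.
Boundary: h_S3 = 0.
First-step equations for the other states:
  h_S0 = 1 + 1/15*h_S0 + 2/15*h_S1 + 7/15*h_S2 + 1/3*h_S3
  h_S1 = 1 + 1/15*h_S0 + 7/15*h_S1 + 1/15*h_S2 + 2/5*h_S3
  h_S2 = 1 + 1/15*h_S0 + 1/5*h_S1 + 3/5*h_S2 + 2/15*h_S3

Substituting h_S3 = 0 and rearranging gives the linear system (I - Q) h = 1:
  [14/15, -2/15, -7/15] . (h_S0, h_S1, h_S2) = 1
  [-1/15, 8/15, -1/15] . (h_S0, h_S1, h_S2) = 1
  [-1/15, -1/5, 2/5] . (h_S0, h_S1, h_S2) = 1

Solving yields:
  h_S0 = 2040/539
  h_S1 = 225/77
  h_S2 = 225/49

Starting state is S2, so the expected hitting time is h_S2 = 225/49.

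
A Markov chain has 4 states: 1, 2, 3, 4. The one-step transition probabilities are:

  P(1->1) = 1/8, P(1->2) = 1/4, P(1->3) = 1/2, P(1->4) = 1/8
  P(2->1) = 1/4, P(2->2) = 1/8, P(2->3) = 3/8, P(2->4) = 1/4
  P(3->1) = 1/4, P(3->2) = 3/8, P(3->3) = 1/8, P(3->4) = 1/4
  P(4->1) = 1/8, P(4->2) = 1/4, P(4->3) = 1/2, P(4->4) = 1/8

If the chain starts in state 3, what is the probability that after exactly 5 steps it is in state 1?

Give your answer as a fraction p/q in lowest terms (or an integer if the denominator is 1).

Answer: 205/1024

Derivation:
Computing P^5 by repeated multiplication:
P^1 =
  1: [1/8, 1/4, 1/2, 1/8]
  2: [1/4, 1/8, 3/8, 1/4]
  3: [1/4, 3/8, 1/8, 1/4]
  4: [1/8, 1/4, 1/2, 1/8]
P^2 =
  1: [7/32, 9/32, 9/32, 7/32]
  2: [3/16, 9/32, 11/32, 3/16]
  3: [3/16, 7/32, 13/32, 3/16]
  4: [7/32, 9/32, 9/32, 7/32]
P^3 =
  1: [25/128, 1/4, 23/64, 25/128]
  2: [13/64, 33/128, 43/128, 13/64]
  3: [13/64, 35/128, 41/128, 13/64]
  4: [25/128, 1/4, 23/64, 25/128]
P^4 =
  1: [103/512, 135/512, 171/512, 103/512]
  2: [51/256, 133/512, 175/512, 51/256]
  3: [51/256, 131/512, 177/512, 51/256]
  4: [103/512, 135/512, 171/512, 103/512]
P^5 =
  1: [409/2048, 265/1024, 175/512, 409/2048]
  2: [205/1024, 533/2048, 695/2048, 205/1024]
  3: [205/1024, 535/2048, 693/2048, 205/1024]
  4: [409/2048, 265/1024, 175/512, 409/2048]

(P^5)[3 -> 1] = 205/1024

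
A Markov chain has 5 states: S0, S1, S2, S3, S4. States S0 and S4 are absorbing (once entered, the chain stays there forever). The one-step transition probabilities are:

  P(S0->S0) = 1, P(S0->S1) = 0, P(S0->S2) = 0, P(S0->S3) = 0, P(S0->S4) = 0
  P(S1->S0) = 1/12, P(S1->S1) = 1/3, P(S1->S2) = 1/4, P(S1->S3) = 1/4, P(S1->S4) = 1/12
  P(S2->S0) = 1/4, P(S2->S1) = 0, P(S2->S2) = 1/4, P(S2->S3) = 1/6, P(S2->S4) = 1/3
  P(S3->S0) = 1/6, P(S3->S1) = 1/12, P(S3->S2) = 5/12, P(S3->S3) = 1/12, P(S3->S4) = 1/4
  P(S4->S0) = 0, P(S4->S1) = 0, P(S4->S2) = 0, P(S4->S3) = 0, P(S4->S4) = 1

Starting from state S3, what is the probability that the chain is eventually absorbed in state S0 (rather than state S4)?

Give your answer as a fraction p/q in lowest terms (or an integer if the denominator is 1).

Answer: 282/679

Derivation:
Let a_i = P(absorbed in S0 | start in state i).
Boundary conditions: a_S0 = 1, a_S4 = 0.
For each transient state i, a_i = sum_j P(i->j) * a_j:
  a_S1 = 1/12*a_S0 + 1/3*a_S1 + 1/4*a_S2 + 1/4*a_S3 + 1/12*a_S4
  a_S2 = 1/4*a_S0 + 0*a_S1 + 1/4*a_S2 + 1/6*a_S3 + 1/3*a_S4
  a_S3 = 1/6*a_S0 + 1/12*a_S1 + 5/12*a_S2 + 1/12*a_S3 + 1/4*a_S4

Substituting a_S0 = 1 and a_S4 = 0, rearrange to (I - Q) a = r where r[i] = P(i -> S0):
  [2/3, -1/4, -1/4] . (a_S1, a_S2, a_S3) = 1/12
  [0, 3/4, -1/6] . (a_S1, a_S2, a_S3) = 1/4
  [-1/12, -5/12, 11/12] . (a_S1, a_S2, a_S3) = 1/6

Solving yields:
  a_S1 = 299/679
  a_S2 = 289/679
  a_S3 = 282/679

Starting state is S3, so the absorption probability is a_S3 = 282/679.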